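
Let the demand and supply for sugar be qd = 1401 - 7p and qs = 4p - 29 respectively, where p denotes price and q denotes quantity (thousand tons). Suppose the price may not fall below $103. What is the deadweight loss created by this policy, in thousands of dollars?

Setting quantity demanded equal to quantity supplied, 1401 - 7p = 4p - 29, gives p* = 130 and q* = 491.
Since 103 is below p* = 130, the floor does not bind and the free-market outcome prevails.
Since the control does not bind, no trades are prevented and deadweight loss is zero.

0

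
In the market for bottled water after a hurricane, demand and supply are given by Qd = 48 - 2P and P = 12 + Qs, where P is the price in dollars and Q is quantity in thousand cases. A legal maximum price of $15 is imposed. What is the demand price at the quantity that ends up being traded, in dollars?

22.5

Rearranging supply gives Qs = P - 12. Setting quantity demanded equal to quantity supplied, 48 - 2P = P - 12, gives P* = 20 and Q* = 8.
The ceiling of 15 is below the equilibrium price 20, so it binds.
At P = 15: Qd = 48 - 2·15 = 18 and Qs = 15 - 12 = 3.
Only 3 units reach the market. On the demand curve, the marginal buyer's willingness to pay at Q = 3 is (48 - 3)/2 = 22.5.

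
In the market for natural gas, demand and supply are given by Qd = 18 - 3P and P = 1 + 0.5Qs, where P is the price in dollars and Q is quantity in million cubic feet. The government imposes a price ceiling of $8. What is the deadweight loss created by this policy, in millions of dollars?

0

Rearranging supply gives Qs = 2P - 2. Without the control the market clears where 18 - 3P = 2P - 2, i.e. P* = 4 and Q* = 6.
The ceiling of 8 is above the equilibrium price 4, so it is not binding; the market clears at P* = 4, Q* = 6.
Since the control does not bind, no trades are prevented and deadweight loss is zero.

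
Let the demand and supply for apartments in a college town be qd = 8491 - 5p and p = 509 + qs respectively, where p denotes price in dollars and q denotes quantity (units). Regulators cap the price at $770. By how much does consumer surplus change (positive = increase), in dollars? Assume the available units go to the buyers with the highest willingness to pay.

137240

Rearranging supply gives qs = p - 509. Setting quantity demanded equal to quantity supplied, 8491 - 5p = p - 509, gives p* = 1500 and q* = 991.
The ceiling of 770 is below the equilibrium price 1500, so it binds.
At p = 770: qd = 8491 - 5·770 = 4641 and qs = 770 - 509 = 261.
Consumer surplus without the control is ½ · (1698.2 - 1500) · 991 = 98208.1.
With the ceiling, 261 units are sold at 770 (assume they go to the highest-value buyers). The demand price at q = 261 is 1646, so CS = ½ · [(1698.2 - 770) + (1646 - 770)] · 261 = 235448.1.
Change in consumer surplus = 235448.1 - 98208.1 = 137240.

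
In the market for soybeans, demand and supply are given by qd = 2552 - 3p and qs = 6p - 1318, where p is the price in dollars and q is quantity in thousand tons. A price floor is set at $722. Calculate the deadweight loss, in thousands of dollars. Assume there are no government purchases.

191844

Without the control the market clears where 2552 - 3p = 6p - 1318, i.e. p* = 430 and q* = 1262.
The floor of 722 is above the equilibrium price 430, so it binds.
At p = 722: qd = 2552 - 3·722 = 386 and qs = 6·722 - 1318 = 3014.
Quantity traded falls to 386. At q = 386 the demand price is (2552 - 386)/3 = 722 and the supply price is (1318 + 386)/6 = 284.
Deadweight loss = ½ · (722 - 284) · (1262 - 386) = ½ · 438 · 876 = 191844.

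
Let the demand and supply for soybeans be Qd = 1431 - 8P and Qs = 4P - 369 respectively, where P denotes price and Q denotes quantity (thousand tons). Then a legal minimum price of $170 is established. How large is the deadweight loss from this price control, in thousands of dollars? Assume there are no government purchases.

4800

Equilibrium: 1431 - 8P = 4P - 369, so 1800 = 12P and P* = 150, Q* = 231.
The floor of 170 is above the equilibrium price 150, so it binds.
At P = 170: Qd = 1431 - 8·170 = 71 and Qs = 4·170 - 369 = 311.
Quantity traded falls to 71. At Q = 71 the demand price is (1431 - 71)/8 = 170 and the supply price is (369 + 71)/4 = 110.
Deadweight loss = ½ · (170 - 110) · (231 - 71) = ½ · 60 · 160 = 4800.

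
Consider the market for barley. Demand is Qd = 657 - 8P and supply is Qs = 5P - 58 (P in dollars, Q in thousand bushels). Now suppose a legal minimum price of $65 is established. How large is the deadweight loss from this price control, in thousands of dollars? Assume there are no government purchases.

1040

Without the control the market clears where 657 - 8P = 5P - 58, i.e. P* = 55 and Q* = 217.
Because the floor (65) lies above the market-clearing price, it is binding.
At P = 65: Qd = 657 - 8·65 = 137 and Qs = 5·65 - 58 = 267.
Quantity traded falls to 137. At Q = 137 the demand price is (657 - 137)/8 = 65 and the supply price is (58 + 137)/5 = 39.
Deadweight loss = ½ · (65 - 39) · (217 - 137) = ½ · 26 · 80 = 1040.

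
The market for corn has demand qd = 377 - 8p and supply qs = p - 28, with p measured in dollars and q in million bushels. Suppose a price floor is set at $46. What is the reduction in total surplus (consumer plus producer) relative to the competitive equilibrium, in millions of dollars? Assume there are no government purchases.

Equilibrium: 377 - 8p = p - 28, so 405 = 9p and p* = 45, q* = 17.
Because the floor (46) lies above the market-clearing price, it is binding.
At p = 46: qd = 377 - 8·46 = 9 and qs = 46 - 28 = 18.
Quantity traded falls to 9. At q = 9 the demand price is (377 - 9)/8 = 46 and the supply price is 28 + 9 = 37.
Deadweight loss = ½ · (46 - 37) · (17 - 9) = ½ · 9 · 8 = 36.

36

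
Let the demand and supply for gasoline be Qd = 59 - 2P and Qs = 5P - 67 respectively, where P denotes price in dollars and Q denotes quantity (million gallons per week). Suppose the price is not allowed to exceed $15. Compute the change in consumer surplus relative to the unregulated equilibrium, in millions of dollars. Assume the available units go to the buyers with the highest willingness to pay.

Without the control the market clears where 59 - 2P = 5P - 67, i.e. P* = 18 and Q* = 23.
The ceiling of 15 is below the equilibrium price 18, so it binds.
At P = 15: Qd = 59 - 2·15 = 29 and Qs = 5·15 - 67 = 8.
Consumer surplus without the control is ½ · (29.5 - 18) · 23 = 132.25.
With the ceiling, 8 units are sold at 15 (assume they go to the highest-value buyers). The demand price at Q = 8 is 25.5, so CS = ½ · [(29.5 - 15) + (25.5 - 15)] · 8 = 100.
Change in consumer surplus = 100 - 132.25 = -32.25.

-32.25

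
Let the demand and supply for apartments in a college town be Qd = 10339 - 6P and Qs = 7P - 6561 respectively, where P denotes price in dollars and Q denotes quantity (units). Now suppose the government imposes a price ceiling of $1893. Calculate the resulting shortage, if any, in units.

0

Without the control the market clears where 10339 - 6P = 7P - 6561, i.e. P* = 1300 and Q* = 2539.
The ceiling of 1893 is above the equilibrium price 1300, so it is not binding; the market clears at P* = 1300, Q* = 2539.
Since the control does not bind, there is no shortage.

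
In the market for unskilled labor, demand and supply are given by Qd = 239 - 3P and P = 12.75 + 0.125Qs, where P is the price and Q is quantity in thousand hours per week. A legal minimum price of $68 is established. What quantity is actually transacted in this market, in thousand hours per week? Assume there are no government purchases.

Rearranging supply gives Qs = 8P - 102. Setting quantity demanded equal to quantity supplied, 239 - 3P = 8P - 102, gives P* = 31 and Q* = 146.
Since 68 > 31, the floor is binding.
At P = 68: Qd = 239 - 3·68 = 35 and Qs = 8·68 - 102 = 442.
The quantity actually transacted is the short side, demand: 35.

35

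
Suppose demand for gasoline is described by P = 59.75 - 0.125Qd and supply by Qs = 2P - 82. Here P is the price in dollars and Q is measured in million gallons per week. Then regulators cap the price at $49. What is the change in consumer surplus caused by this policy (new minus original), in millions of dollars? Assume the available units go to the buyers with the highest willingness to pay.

99.75

Rearranging demand gives Qd = 478 - 8P. Equilibrium: 478 - 8P = 2P - 82, so 560 = 10P and P* = 56, Q* = 30.
Since 49 < 56, the ceiling is binding.
At P = 49: Qd = 478 - 8·49 = 86 and Qs = 2·49 - 82 = 16.
Consumer surplus without the control is ½ · (59.75 - 56) · 30 = 56.25.
With the ceiling, 16 units are sold at 49 (assume they go to the highest-value buyers). The demand price at Q = 16 is 57.75, so CS = ½ · [(59.75 - 49) + (57.75 - 49)] · 16 = 156.
Change in consumer surplus = 156 - 56.25 = 99.75.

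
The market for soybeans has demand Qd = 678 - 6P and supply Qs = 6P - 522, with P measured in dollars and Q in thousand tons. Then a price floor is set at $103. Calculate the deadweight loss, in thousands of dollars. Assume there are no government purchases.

Without the control the market clears where 678 - 6P = 6P - 522, i.e. P* = 100 and Q* = 78.
The floor of 103 is above the equilibrium price 100, so it binds.
At P = 103: Qd = 678 - 6·103 = 60 and Qs = 6·103 - 522 = 96.
Quantity traded falls to 60. At Q = 60 the demand price is (678 - 60)/6 = 103 and the supply price is (522 + 60)/6 = 97.
Deadweight loss = ½ · (103 - 97) · (78 - 60) = ½ · 6 · 18 = 54.

54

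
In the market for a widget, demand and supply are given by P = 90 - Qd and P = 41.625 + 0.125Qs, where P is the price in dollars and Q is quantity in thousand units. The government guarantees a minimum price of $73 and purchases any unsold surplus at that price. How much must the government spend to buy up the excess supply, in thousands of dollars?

Rearranging demand gives Qd = 90 - P; rearranging supply gives Qs = 8P - 333. Setting quantity demanded equal to quantity supplied, 90 - P = 8P - 333, gives P* = 47 and Q* = 43.
The floor of 73 is above the equilibrium price 47, so it binds.
At P = 73: Qd = 90 - 73 = 17 and Qs = 8·73 - 333 = 251.
Surplus = Qs - Qd = 234.
Government expenditure = surplus × support price = 234 × 73 = 17082.

17082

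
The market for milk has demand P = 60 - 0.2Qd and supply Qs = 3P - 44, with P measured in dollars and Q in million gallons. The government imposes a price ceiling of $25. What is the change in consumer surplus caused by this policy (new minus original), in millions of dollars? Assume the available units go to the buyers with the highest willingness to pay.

266.4

Rearranging demand gives Qd = 300 - 5P. In a free market, 300 - 5P = 3P - 44 gives the equilibrium P* = 43, Q* = 85.
Because the ceiling (25) lies below the market-clearing price, it is binding.
At P = 25: Qd = 300 - 5·25 = 175 and Qs = 3·25 - 44 = 31.
Consumer surplus without the control is ½ · (60 - 43) · 85 = 722.5.
With the ceiling, 31 units are sold at 25 (assume they go to the highest-value buyers). The demand price at Q = 31 is 53.8, so CS = ½ · [(60 - 25) + (53.8 - 25)] · 31 = 988.9.
Change in consumer surplus = 988.9 - 722.5 = 266.4.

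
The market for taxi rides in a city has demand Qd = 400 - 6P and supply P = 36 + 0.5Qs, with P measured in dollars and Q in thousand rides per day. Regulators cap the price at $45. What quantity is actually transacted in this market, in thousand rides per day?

Rearranging supply gives Qs = 2P - 72. In a free market, 400 - 6P = 2P - 72 gives the equilibrium P* = 59, Q* = 46.
The ceiling of 45 is below the equilibrium price 59, so it binds.
At P = 45: Qd = 400 - 6·45 = 130 and Qs = 2·45 - 72 = 18.
The quantity actually transacted is the short side, supply: 18.

18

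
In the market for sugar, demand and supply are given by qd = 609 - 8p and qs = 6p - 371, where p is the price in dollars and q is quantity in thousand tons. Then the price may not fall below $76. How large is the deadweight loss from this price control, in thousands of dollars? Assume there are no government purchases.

Setting quantity demanded equal to quantity supplied, 609 - 8p = 6p - 371, gives p* = 70 and q* = 49.
The floor of 76 is above the equilibrium price 70, so it binds.
At p = 76: qd = 609 - 8·76 = 1 and qs = 6·76 - 371 = 85.
Quantity traded falls to 1. At q = 1 the demand price is (609 - 1)/8 = 76 and the supply price is (371 + 1)/6 = 62.
Deadweight loss = ½ · (76 - 62) · (49 - 1) = ½ · 14 · 48 = 336.

336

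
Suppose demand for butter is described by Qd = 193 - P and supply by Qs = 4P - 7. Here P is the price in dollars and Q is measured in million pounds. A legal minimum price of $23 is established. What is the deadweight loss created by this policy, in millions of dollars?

Equilibrium: 193 - P = 4P - 7, so 200 = 5P and P* = 40, Q* = 153.
The floor of 23 is below the equilibrium price 40, so it is not binding; the market clears at P* = 40, Q* = 153.
Since the control does not bind, no trades are prevented and deadweight loss is zero.

0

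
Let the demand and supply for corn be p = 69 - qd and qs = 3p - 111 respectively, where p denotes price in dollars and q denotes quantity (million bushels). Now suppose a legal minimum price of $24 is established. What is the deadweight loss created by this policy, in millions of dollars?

Rearranging demand gives qd = 69 - p. Setting quantity demanded equal to quantity supplied, 69 - p = 3p - 111, gives p* = 45 and q* = 24.
Since 24 is below p* = 45, the floor does not bind and the free-market outcome prevails.
Since the control does not bind, no trades are prevented and deadweight loss is zero.

0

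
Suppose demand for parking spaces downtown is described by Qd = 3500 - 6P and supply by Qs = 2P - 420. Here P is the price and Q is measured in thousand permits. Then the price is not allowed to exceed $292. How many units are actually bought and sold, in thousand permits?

Equilibrium: 3500 - 6P = 2P - 420, so 3920 = 8P and P* = 490, Q* = 560.
The ceiling of 292 is below the equilibrium price 490, so it binds.
At P = 292: Qd = 3500 - 6·292 = 1748 and Qs = 2·292 - 420 = 164.
The quantity actually transacted is the short side, supply: 164.

164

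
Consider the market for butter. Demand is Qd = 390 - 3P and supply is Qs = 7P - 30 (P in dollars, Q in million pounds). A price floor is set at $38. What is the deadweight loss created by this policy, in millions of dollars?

0

In a free market, 390 - 3P = 7P - 30 gives the equilibrium P* = 42, Q* = 264.
Since 38 is below P* = 42, the floor does not bind and the free-market outcome prevails.
Since the control does not bind, no trades are prevented and deadweight loss is zero.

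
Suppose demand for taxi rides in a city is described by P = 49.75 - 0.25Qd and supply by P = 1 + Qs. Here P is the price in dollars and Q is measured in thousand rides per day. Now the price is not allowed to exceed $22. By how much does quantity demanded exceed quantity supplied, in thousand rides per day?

Rearranging demand gives Qd = 199 - 4P; rearranging supply gives Qs = P - 1. In a free market, 199 - 4P = P - 1 gives the equilibrium P* = 40, Q* = 39.
Since 22 < 40, the ceiling is binding.
At P = 22: Qd = 199 - 4·22 = 111 and Qs = 22 - 1 = 21.
Shortage = Qd - Qs = 111 - 21 = 90.

90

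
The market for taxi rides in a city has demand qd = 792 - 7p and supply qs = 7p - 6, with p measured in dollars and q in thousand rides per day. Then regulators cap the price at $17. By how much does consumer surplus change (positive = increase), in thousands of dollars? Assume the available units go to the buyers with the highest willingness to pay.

-1080

Equilibrium: 792 - 7p = 7p - 6, so 798 = 14p and p* = 57, q* = 393.
The ceiling of 17 is below the equilibrium price 57, so it binds.
At p = 17: qd = 792 - 7·17 = 673 and qs = 7·17 - 6 = 113.
Consumer surplus without the control is ½ · (792/7 - 57) · 393 = 154449/14.
With the ceiling, 113 units are sold at 17 (assume they go to the highest-value buyers). The demand price at q = 113 is 97, so CS = ½ · [(792/7 - 17) + (97 - 17)] · 113 = 139329/14.
Change in consumer surplus = 139329/14 - 154449/14 = -1080.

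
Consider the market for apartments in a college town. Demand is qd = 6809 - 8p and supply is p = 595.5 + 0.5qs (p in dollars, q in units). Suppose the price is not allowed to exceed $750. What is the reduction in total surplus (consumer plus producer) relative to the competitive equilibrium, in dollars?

3125

Rearranging supply gives qs = 2p - 1191. Without the control the market clears where 6809 - 8p = 2p - 1191, i.e. p* = 800 and q* = 409.
The ceiling of 750 is below the equilibrium price 800, so it binds.
At p = 750: qd = 6809 - 8·750 = 809 and qs = 2·750 - 1191 = 309.
Quantity traded falls to 309. At q = 309 the demand price is (6809 - 309)/8 = 812.5 and the supply price is (1191 + 309)/2 = 750.
Deadweight loss = ½ · (812.5 - 750) · (409 - 309) = ½ · 62.5 · 100 = 3125.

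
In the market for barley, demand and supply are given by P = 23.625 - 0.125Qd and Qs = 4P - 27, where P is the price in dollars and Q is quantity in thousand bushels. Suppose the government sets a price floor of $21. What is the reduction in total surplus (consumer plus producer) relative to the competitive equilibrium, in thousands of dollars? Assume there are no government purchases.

108

Rearranging demand gives Qd = 189 - 8P. Equilibrium: 189 - 8P = 4P - 27, so 216 = 12P and P* = 18, Q* = 45.
Since 21 > 18, the floor is binding.
At P = 21: Qd = 189 - 8·21 = 21 and Qs = 4·21 - 27 = 57.
Quantity traded falls to 21. At Q = 21 the demand price is (189 - 21)/8 = 21 and the supply price is (27 + 21)/4 = 12.
Deadweight loss = ½ · (21 - 12) · (45 - 21) = ½ · 9 · 24 = 108.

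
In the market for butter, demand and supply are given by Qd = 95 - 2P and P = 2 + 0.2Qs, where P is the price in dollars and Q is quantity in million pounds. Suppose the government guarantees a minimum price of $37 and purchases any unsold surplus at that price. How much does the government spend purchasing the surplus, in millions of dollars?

Rearranging supply gives Qs = 5P - 10. Equilibrium: 95 - 2P = 5P - 10, so 105 = 7P and P* = 15, Q* = 65.
The floor of 37 is above the equilibrium price 15, so it binds.
At P = 37: Qd = 95 - 2·37 = 21 and Qs = 5·37 - 10 = 175.
Surplus = Qs - Qd = 154.
Government expenditure = surplus × support price = 154 × 37 = 5698.

5698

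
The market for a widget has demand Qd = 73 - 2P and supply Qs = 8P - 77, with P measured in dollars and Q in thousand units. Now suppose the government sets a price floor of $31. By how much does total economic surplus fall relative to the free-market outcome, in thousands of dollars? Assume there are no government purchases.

320

In a free market, 73 - 2P = 8P - 77 gives the equilibrium P* = 15, Q* = 43.
Because the floor (31) lies above the market-clearing price, it is binding.
At P = 31: Qd = 73 - 2·31 = 11 and Qs = 8·31 - 77 = 171.
Quantity traded falls to 11. At Q = 11 the demand price is (73 - 11)/2 = 31 and the supply price is (77 + 11)/8 = 11.
Deadweight loss = ½ · (31 - 11) · (43 - 11) = ½ · 20 · 32 = 320.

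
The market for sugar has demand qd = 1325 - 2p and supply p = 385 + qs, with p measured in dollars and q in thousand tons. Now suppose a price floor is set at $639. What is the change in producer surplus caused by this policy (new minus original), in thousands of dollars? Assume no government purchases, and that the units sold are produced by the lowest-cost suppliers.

-6279

Rearranging supply gives qs = p - 385. Without the control the market clears where 1325 - 2p = p - 385, i.e. p* = 570 and q* = 185.
The floor of 639 is above the equilibrium price 570, so it binds.
At p = 639: qd = 1325 - 2·639 = 47 and qs = 639 - 385 = 254.
Producer surplus without the control is ½ · (570 - 385) · 185 = 17112.5.
With the floor, 47 units are sold at 639. The supply price at q = 47 is 432, so PS = ½ · [(639 - 385) + (639 - 432)] · 47 = 10833.5.
Change in producer surplus = 10833.5 - 17112.5 = -6279.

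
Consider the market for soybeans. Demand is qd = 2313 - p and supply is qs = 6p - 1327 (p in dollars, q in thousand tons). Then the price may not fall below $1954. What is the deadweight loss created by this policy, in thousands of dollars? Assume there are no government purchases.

1199541

Equilibrium: 2313 - p = 6p - 1327, so 3640 = 7p and p* = 520, q* = 1793.
Because the floor (1954) lies above the market-clearing price, it is binding.
At p = 1954: qd = 2313 - 1954 = 359 and qs = 6·1954 - 1327 = 10397.
Quantity traded falls to 359. At q = 359 the demand price is 2313 - 359 = 1954 and the supply price is (1327 + 359)/6 = 281.
Deadweight loss = ½ · (1954 - 281) · (1793 - 359) = ½ · 1673 · 1434 = 1199541.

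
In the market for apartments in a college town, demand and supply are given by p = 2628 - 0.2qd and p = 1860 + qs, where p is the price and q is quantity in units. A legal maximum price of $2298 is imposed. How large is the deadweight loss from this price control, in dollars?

Rearranging demand gives qd = 13140 - 5p; rearranging supply gives qs = p - 1860. Equilibrium: 13140 - 5p = p - 1860, so 15000 = 6p and p* = 2500, q* = 640.
The ceiling of 2298 is below the equilibrium price 2500, so it binds.
At p = 2298: qd = 13140 - 5·2298 = 1650 and qs = 2298 - 1860 = 438.
Quantity traded falls to 438. At q = 438 the demand price is (13140 - 438)/5 = 2540.4 and the supply price is 1860 + 438 = 2298.
Deadweight loss = ½ · (2540.4 - 2298) · (640 - 438) = ½ · 242.4 · 202 = 24482.4.

24482.4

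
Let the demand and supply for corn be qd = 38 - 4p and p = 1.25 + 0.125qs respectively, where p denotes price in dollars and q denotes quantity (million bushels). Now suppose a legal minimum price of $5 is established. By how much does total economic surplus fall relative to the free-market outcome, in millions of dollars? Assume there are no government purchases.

3

Rearranging supply gives qs = 8p - 10. In a free market, 38 - 4p = 8p - 10 gives the equilibrium p* = 4, q* = 22.
Because the floor (5) lies above the market-clearing price, it is binding.
At p = 5: qd = 38 - 4·5 = 18 and qs = 8·5 - 10 = 30.
Quantity traded falls to 18. At q = 18 the demand price is (38 - 18)/4 = 5 and the supply price is (10 + 18)/8 = 3.5.
Deadweight loss = ½ · (5 - 3.5) · (22 - 18) = ½ · 1.5 · 4 = 3.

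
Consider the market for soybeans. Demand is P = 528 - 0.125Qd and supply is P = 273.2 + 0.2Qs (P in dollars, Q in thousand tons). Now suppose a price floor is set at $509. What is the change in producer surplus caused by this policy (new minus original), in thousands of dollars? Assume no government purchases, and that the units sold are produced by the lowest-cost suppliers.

Rearranging demand gives Qd = 4224 - 8P; rearranging supply gives Qs = 5P - 1366. Equilibrium: 4224 - 8P = 5P - 1366, so 5590 = 13P and P* = 430, Q* = 784.
Since 509 > 430, the floor is binding.
At P = 509: Qd = 4224 - 8·509 = 152 and Qs = 5·509 - 1366 = 1179.
Producer surplus without the control is ½ · (430 - 273.2) · 784 = 61465.6.
With the floor, 152 units are sold at 509. The supply price at Q = 152 is 303.6, so PS = ½ · [(509 - 273.2) + (509 - 303.6)] · 152 = 33531.2.
Change in producer surplus = 33531.2 - 61465.6 = -27934.4.

-27934.4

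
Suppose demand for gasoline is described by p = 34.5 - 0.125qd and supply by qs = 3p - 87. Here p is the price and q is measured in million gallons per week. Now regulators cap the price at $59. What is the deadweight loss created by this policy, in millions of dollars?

0

Rearranging demand gives qd = 276 - 8p. Equilibrium: 276 - 8p = 3p - 87, so 363 = 11p and p* = 33, q* = 12.
The ceiling of 59 is above the equilibrium price 33, so it is not binding; the market clears at p* = 33, q* = 12.
Since the control does not bind, no trades are prevented and deadweight loss is zero.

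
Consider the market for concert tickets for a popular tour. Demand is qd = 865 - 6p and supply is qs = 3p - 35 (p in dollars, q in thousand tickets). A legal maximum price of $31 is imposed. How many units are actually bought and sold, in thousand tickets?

Without the control the market clears where 865 - 6p = 3p - 35, i.e. p* = 100 and q* = 265.
The ceiling of 31 is below the equilibrium price 100, so it binds.
At p = 31: qd = 865 - 6·31 = 679 and qs = 3·31 - 35 = 58.
The quantity actually transacted is the short side, supply: 58.

58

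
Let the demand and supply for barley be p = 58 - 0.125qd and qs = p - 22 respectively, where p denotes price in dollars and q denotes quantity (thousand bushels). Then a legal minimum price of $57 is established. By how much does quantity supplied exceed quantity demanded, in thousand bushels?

27

Rearranging demand gives qd = 464 - 8p. Without the control the market clears where 464 - 8p = p - 22, i.e. p* = 54 and q* = 32.
The floor of 57 is above the equilibrium price 54, so it binds.
At p = 57: qd = 464 - 8·57 = 8 and qs = 57 - 22 = 35.
Surplus = qs - qd = 35 - 8 = 27.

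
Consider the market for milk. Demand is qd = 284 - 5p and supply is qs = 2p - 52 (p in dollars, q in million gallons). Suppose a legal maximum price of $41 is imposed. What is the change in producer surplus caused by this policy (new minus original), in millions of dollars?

-259

Without the control the market clears where 284 - 5p = 2p - 52, i.e. p* = 48 and q* = 44.
Because the ceiling (41) lies below the market-clearing price, it is binding.
At p = 41: qd = 284 - 5·41 = 79 and qs = 2·41 - 52 = 30.
Producer surplus without the control is ½ · (48 - 26) · 44 = 484.
With the ceiling, producers sell 30 units at 41, so PS = ½ · (41 - 26) · 30 = 225.
Change in producer surplus = 225 - 484 = -259.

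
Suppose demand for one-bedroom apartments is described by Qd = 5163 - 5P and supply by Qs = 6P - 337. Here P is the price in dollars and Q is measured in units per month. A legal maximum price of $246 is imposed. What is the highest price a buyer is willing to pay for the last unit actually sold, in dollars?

804.8

Without the control the market clears where 5163 - 5P = 6P - 337, i.e. P* = 500 and Q* = 2663.
Since 246 < 500, the ceiling is binding.
At P = 246: Qd = 5163 - 5·246 = 3933 and Qs = 6·246 - 337 = 1139.
Only 1139 units reach the market. On the demand curve, the marginal buyer's willingness to pay at Q = 1139 is (5163 - 1139)/5 = 804.8.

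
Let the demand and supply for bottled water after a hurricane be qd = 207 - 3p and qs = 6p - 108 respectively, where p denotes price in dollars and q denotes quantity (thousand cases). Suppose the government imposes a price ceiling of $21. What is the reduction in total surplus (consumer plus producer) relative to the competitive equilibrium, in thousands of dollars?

1764

In a free market, 207 - 3p = 6p - 108 gives the equilibrium p* = 35, q* = 102.
Because the ceiling (21) lies below the market-clearing price, it is binding.
At p = 21: qd = 207 - 3·21 = 144 and qs = 6·21 - 108 = 18.
Quantity traded falls to 18. At q = 18 the demand price is (207 - 18)/3 = 63 and the supply price is (108 + 18)/6 = 21.
Deadweight loss = ½ · (63 - 21) · (102 - 18) = ½ · 42 · 84 = 1764.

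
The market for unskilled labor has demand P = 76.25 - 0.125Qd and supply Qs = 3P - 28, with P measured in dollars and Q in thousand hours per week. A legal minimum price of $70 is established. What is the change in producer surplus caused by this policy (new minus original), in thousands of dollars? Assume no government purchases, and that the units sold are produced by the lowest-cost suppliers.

Rearranging demand gives Qd = 610 - 8P. In a free market, 610 - 8P = 3P - 28 gives the equilibrium P* = 58, Q* = 146.
Because the floor (70) lies above the market-clearing price, it is binding.
At P = 70: Qd = 610 - 8·70 = 50 and Qs = 3·70 - 28 = 182.
Producer surplus without the control is ½ · (58 - 28/3) · 146 = 10658/3.
With the floor, 50 units are sold at 70. The supply price at Q = 50 is 26, so PS = ½ · [(70 - 28/3) + (70 - 26)] · 50 = 7850/3.
Change in producer surplus = 7850/3 - 10658/3 = -936.

-936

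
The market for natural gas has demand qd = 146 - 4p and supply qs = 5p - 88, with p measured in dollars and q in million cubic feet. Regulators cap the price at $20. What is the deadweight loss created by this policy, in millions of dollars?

202.5

In a free market, 146 - 4p = 5p - 88 gives the equilibrium p* = 26, q* = 42.
Because the ceiling (20) lies below the market-clearing price, it is binding.
At p = 20: qd = 146 - 4·20 = 66 and qs = 5·20 - 88 = 12.
Quantity traded falls to 12. At q = 12 the demand price is (146 - 12)/4 = 33.5 and the supply price is (88 + 12)/5 = 20.
Deadweight loss = ½ · (33.5 - 20) · (42 - 12) = ½ · 13.5 · 30 = 202.5.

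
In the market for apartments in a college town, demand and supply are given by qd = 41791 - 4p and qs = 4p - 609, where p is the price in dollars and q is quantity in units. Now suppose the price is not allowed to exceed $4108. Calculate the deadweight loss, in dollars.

Without the control the market clears where 41791 - 4p = 4p - 609, i.e. p* = 5300 and q* = 20591.
Since 4108 < 5300, the ceiling is binding.
At p = 4108: qd = 41791 - 4·4108 = 25359 and qs = 4·4108 - 609 = 15823.
Quantity traded falls to 15823. At q = 15823 the demand price is (41791 - 15823)/4 = 6492 and the supply price is (609 + 15823)/4 = 4108.
Deadweight loss = ½ · (6492 - 4108) · (20591 - 15823) = ½ · 2384 · 4768 = 5683456.

5683456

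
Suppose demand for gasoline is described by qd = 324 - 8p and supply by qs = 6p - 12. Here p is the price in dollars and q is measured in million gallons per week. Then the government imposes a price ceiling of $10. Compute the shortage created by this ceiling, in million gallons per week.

196

Without the control the market clears where 324 - 8p = 6p - 12, i.e. p* = 24 and q* = 132.
Because the ceiling (10) lies below the market-clearing price, it is binding.
At p = 10: qd = 324 - 8·10 = 244 and qs = 6·10 - 12 = 48.
Shortage = qd - qs = 244 - 48 = 196.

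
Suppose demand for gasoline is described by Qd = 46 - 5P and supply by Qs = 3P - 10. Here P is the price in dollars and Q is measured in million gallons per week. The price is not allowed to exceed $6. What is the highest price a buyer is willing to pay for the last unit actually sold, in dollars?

7.6

Setting quantity demanded equal to quantity supplied, 46 - 5P = 3P - 10, gives P* = 7 and Q* = 11.
The ceiling of 6 is below the equilibrium price 7, so it binds.
At P = 6: Qd = 46 - 5·6 = 16 and Qs = 3·6 - 10 = 8.
Only 8 units reach the market. On the demand curve, the marginal buyer's willingness to pay at Q = 8 is (46 - 8)/5 = 7.6.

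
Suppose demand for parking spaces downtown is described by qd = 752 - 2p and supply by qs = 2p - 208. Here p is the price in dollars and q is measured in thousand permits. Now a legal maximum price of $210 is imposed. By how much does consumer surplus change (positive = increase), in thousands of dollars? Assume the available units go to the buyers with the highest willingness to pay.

5460

Setting quantity demanded equal to quantity supplied, 752 - 2p = 2p - 208, gives p* = 240 and q* = 272.
The ceiling of 210 is below the equilibrium price 240, so it binds.
At p = 210: qd = 752 - 2·210 = 332 and qs = 2·210 - 208 = 212.
Consumer surplus without the control is ½ · (376 - 240) · 272 = 18496.
With the ceiling, 212 units are sold at 210 (assume they go to the highest-value buyers). The demand price at q = 212 is 270, so CS = ½ · [(376 - 210) + (270 - 210)] · 212 = 23956.
Change in consumer surplus = 23956 - 18496 = 5460.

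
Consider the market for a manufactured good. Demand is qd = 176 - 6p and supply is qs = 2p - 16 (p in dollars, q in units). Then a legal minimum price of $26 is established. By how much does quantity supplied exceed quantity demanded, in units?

Equilibrium: 176 - 6p = 2p - 16, so 192 = 8p and p* = 24, q* = 32.
Since 26 > 24, the floor is binding.
At p = 26: qd = 176 - 6·26 = 20 and qs = 2·26 - 16 = 36.
Surplus = qs - qd = 36 - 20 = 16.

16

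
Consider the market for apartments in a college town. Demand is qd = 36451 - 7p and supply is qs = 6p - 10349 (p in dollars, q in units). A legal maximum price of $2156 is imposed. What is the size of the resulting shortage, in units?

18772

In a free market, 36451 - 7p = 6p - 10349 gives the equilibrium p* = 3600, q* = 11251.
Since 2156 < 3600, the ceiling is binding.
At p = 2156: qd = 36451 - 7·2156 = 21359 and qs = 6·2156 - 10349 = 2587.
Shortage = qd - qs = 21359 - 2587 = 18772.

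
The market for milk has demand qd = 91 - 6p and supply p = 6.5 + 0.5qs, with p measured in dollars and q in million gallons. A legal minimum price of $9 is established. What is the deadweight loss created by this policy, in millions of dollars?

Rearranging supply gives qs = 2p - 13. Equilibrium: 91 - 6p = 2p - 13, so 104 = 8p and p* = 13, q* = 13.
The floor of 9 is below the equilibrium price 13, so it is not binding; the market clears at p* = 13, q* = 13.
Since the control does not bind, no trades are prevented and deadweight loss is zero.

0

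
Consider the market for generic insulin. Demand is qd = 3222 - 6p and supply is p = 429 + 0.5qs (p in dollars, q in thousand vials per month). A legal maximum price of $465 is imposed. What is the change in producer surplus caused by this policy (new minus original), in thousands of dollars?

Rearranging supply gives qs = 2p - 858. Setting quantity demanded equal to quantity supplied, 3222 - 6p = 2p - 858, gives p* = 510 and q* = 162.
Because the ceiling (465) lies below the market-clearing price, it is binding.
At p = 465: qd = 3222 - 6·465 = 432 and qs = 2·465 - 858 = 72.
Producer surplus without the control is ½ · (510 - 429) · 162 = 6561.
With the ceiling, producers sell 72 units at 465, so PS = ½ · (465 - 429) · 72 = 1296.
Change in producer surplus = 1296 - 6561 = -5265.

-5265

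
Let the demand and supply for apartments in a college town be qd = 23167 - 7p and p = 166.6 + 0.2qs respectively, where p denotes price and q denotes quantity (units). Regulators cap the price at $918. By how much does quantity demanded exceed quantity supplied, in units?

12984

Rearranging supply gives qs = 5p - 833. Equilibrium: 23167 - 7p = 5p - 833, so 24000 = 12p and p* = 2000, q* = 9167.
Since 918 < 2000, the ceiling is binding.
At p = 918: qd = 23167 - 7·918 = 16741 and qs = 5·918 - 833 = 3757.
Shortage = qd - qs = 16741 - 3757 = 12984.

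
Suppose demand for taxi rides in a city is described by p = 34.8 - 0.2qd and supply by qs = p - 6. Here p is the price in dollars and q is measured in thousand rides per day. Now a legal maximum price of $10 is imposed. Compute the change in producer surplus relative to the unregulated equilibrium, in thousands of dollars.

-280

Rearranging demand gives qd = 174 - 5p. In a free market, 174 - 5p = p - 6 gives the equilibrium p* = 30, q* = 24.
Because the ceiling (10) lies below the market-clearing price, it is binding.
At p = 10: qd = 174 - 5·10 = 124 and qs = 10 - 6 = 4.
Producer surplus without the control is ½ · (30 - 6) · 24 = 288.
With the ceiling, producers sell 4 units at 10, so PS = ½ · (10 - 6) · 4 = 8.
Change in producer surplus = 8 - 288 = -280.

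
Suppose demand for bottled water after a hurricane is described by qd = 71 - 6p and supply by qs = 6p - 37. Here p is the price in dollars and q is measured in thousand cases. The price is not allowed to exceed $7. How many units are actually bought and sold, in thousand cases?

5

Equilibrium: 71 - 6p = 6p - 37, so 108 = 12p and p* = 9, q* = 17.
The ceiling of 7 is below the equilibrium price 9, so it binds.
At p = 7: qd = 71 - 6·7 = 29 and qs = 6·7 - 37 = 5.
The quantity actually transacted is the short side, supply: 5.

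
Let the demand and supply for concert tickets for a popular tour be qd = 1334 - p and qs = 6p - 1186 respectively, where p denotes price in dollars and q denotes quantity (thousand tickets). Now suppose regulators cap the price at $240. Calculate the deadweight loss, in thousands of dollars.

Without the control the market clears where 1334 - p = 6p - 1186, i.e. p* = 360 and q* = 974.
The ceiling of 240 is below the equilibrium price 360, so it binds.
At p = 240: qd = 1334 - 240 = 1094 and qs = 6·240 - 1186 = 254.
Quantity traded falls to 254. At q = 254 the demand price is 1334 - 254 = 1080 and the supply price is (1186 + 254)/6 = 240.
Deadweight loss = ½ · (1080 - 240) · (974 - 254) = ½ · 840 · 720 = 302400.

302400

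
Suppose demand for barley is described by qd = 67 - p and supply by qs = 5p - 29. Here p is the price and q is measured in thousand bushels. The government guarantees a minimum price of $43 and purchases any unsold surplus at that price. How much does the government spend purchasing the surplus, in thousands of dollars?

6966

In a free market, 67 - p = 5p - 29 gives the equilibrium p* = 16, q* = 51.
The floor of 43 is above the equilibrium price 16, so it binds.
At p = 43: qd = 67 - 43 = 24 and qs = 5·43 - 29 = 186.
Surplus = qs - qd = 162.
Government expenditure = surplus × support price = 162 × 43 = 6966.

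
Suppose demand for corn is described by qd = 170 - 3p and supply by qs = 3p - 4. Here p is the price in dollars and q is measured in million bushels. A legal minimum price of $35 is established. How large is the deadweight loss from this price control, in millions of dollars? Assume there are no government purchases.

108

Equilibrium: 170 - 3p = 3p - 4, so 174 = 6p and p* = 29, q* = 83.
Because the floor (35) lies above the market-clearing price, it is binding.
At p = 35: qd = 170 - 3·35 = 65 and qs = 3·35 - 4 = 101.
Quantity traded falls to 65. At q = 65 the demand price is (170 - 65)/3 = 35 and the supply price is (4 + 65)/3 = 23.
Deadweight loss = ½ · (35 - 23) · (83 - 65) = ½ · 12 · 18 = 108.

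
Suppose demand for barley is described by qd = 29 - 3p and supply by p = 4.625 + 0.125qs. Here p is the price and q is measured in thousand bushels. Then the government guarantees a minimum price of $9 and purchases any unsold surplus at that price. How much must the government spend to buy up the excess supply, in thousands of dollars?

297

Rearranging supply gives qs = 8p - 37. Setting quantity demanded equal to quantity supplied, 29 - 3p = 8p - 37, gives p* = 6 and q* = 11.
Because the floor (9) lies above the market-clearing price, it is binding.
At p = 9: qd = 29 - 3·9 = 2 and qs = 8·9 - 37 = 35.
Surplus = qs - qd = 33.
Government expenditure = surplus × support price = 33 × 9 = 297.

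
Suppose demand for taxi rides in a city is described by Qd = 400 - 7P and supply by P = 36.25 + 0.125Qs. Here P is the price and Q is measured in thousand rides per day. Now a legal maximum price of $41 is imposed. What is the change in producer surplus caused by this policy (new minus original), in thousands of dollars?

Rearranging supply gives Qs = 8P - 290. Setting quantity demanded equal to quantity supplied, 400 - 7P = 8P - 290, gives P* = 46 and Q* = 78.
Because the ceiling (41) lies below the market-clearing price, it is binding.
At P = 41: Qd = 400 - 7·41 = 113 and Qs = 8·41 - 290 = 38.
Producer surplus without the control is ½ · (46 - 36.25) · 78 = 380.25.
With the ceiling, producers sell 38 units at 41, so PS = ½ · (41 - 36.25) · 38 = 90.25.
Change in producer surplus = 90.25 - 380.25 = -290.

-290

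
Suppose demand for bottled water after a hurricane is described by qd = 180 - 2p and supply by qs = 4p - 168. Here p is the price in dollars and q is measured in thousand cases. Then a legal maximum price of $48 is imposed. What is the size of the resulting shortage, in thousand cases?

Without the control the market clears where 180 - 2p = 4p - 168, i.e. p* = 58 and q* = 64.
Since 48 < 58, the ceiling is binding.
At p = 48: qd = 180 - 2·48 = 84 and qs = 4·48 - 168 = 24.
Shortage = qd - qs = 84 - 24 = 60.

60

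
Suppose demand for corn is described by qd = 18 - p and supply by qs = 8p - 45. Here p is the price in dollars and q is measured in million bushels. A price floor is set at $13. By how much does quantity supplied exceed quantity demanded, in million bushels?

Equilibrium: 18 - p = 8p - 45, so 63 = 9p and p* = 7, q* = 11.
Since 13 > 7, the floor is binding.
At p = 13: qd = 18 - 13 = 5 and qs = 8·13 - 45 = 59.
Surplus = qs - qd = 59 - 5 = 54.

54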